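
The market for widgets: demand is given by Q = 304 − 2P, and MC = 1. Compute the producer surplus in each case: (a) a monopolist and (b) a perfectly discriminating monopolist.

Inverting demand: P = 152 − 0.5Q.
Monopoly sets MR = MC: 152 − Q = 1 ⇒ Q = 151, P = 152 − 0.5·151 = 76.5.
PS = (76.5 − 1)·151 = 11400.5.
Under first-degree price discrimination the firm charges each unit its demand price and produces up to where P = MC, i.e. Q = 302. Consumer surplus is zero; producer surplus equals total surplus.
PS = ½·(152 − 1)·302 = 22801.

Monopoly: PS = 11400.5; Perfect PD: PS = 22801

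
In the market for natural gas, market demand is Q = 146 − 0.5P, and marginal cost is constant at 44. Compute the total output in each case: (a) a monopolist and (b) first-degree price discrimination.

Monopoly: Q = 62; Perfect PD: Q = 124

Inverting demand: P = 292 − 2Q.
The monopolist equates marginal revenue to marginal cost: 292 − 4Q = 44, so Q = 62. From demand, P = 168.
With perfect price discrimination, output is the efficient level Q = 124 (where demand meets MC), but every buyer pays their willingness to pay: CS = 0 and PS = total surplus.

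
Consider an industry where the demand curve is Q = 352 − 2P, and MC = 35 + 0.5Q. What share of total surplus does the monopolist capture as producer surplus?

Inverting demand: P = 176 − 0.5Q.
Monopoly sets MR = MC: 176 − Q = 35 + 0.5Q ⇒ Q = 94, P = 176 − 0.5·94 = 129.
CS = ½·(176 − 129)·94 = 2209.
PS = P·Q − VC(Q) = 129·94 − (35·94 + ½·0.5·94²) = 6627.
Share captured = PS/TS = 6627/8836 = 0.75.

PS/TS = 0.75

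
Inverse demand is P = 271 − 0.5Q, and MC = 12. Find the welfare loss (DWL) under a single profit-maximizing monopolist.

Perfect competition: P = MC = 12, so 271 − 0.5Q = 12 and Q = 518.
A monopolist chooses Q where MR = MC. MR = 271 − Q; setting this equal to 12 gives Q = 259 and P = 141.5.
DWL is the triangle between Q = 259 and Q = 518: ½·(518 − 259)·(141.5 − 12) = 16770.25.

DWL = 16770.25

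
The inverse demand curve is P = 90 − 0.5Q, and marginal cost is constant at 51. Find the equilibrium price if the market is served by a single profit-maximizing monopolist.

P = 70.5

The monopolist equates marginal revenue to marginal cost: 90 − Q = 51, so Q = 39. From demand, P = 70.5.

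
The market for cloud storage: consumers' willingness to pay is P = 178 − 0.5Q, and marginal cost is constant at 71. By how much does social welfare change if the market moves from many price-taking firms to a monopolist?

Perfect competition: P = MC = 71, so 178 − 0.5Q = 71 and Q = 214.
CS = ½·(178 − 71)·214 = 11449; PS = (71 − 71)·214 = 0; TS = 11449.
Monopoly sets MR = MC: 178 − Q = 71 ⇒ Q = 107, P = 178 − 0.5·107 = 124.5.
CS = ½·(178 − 124.5)·107 = 2862.25; PS = (124.5 − 71)·107 = 5724.5; TS = 8586.75.
Change in social welfare: 8586.75 − 11449 = −2862.25.

Social welfare falls by 2862.25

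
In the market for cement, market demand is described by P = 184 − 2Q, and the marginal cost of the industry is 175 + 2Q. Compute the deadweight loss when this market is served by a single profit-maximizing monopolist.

DWL = 1.125

Under competition P = MC: 184 − 2Q = 175 + 2Q ⇒ Q = 2.25, P = 179.5.
Monopoly sets MR = MC: 184 − 4Q = 175 + 2Q ⇒ Q = 1.5, P = 184 − 2·1.5 = 181.
CS = ½·(184 − 179.5)·2.25 = 81/16; PS = (179.5·2.25 − 175·2.25 − ½·2·2.25²) = 81/16; TS = 10.125.
CS = ½·(184 − 181)·1.5 = 2.25; PS = (181·1.5 − 175·1.5 − ½·2·1.5²) = 6.75; TS = 9.
DWL = 10.125 − 9 = 1.125.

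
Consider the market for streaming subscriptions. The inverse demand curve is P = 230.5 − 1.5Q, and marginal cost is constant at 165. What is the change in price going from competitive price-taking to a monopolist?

Competitive firms price at marginal cost: P = 165, giving Q = 131/3.
The monopolist equates marginal revenue to marginal cost: 230.5 − 3Q = 165, so Q = 131/6. From demand, P = 197.75.
Change in price: 197.75 − 165 = 32.75.

Price rises by 32.75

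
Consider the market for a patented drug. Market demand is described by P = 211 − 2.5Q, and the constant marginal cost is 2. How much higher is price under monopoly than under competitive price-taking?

Competitive firms price at marginal cost: P = 2, giving Q = 83.6.
Monopoly sets MR = MC: 211 − 5Q = 2 ⇒ Q = 41.8, P = 211 − 2.5·41.8 = 106.5.
Change in price: 106.5 − 2 = 104.5.

P rises by 104.5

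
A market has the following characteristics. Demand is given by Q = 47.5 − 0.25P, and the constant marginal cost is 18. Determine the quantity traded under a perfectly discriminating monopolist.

Q = 43

Inverting demand: P = 190 − 4Q.
A perfectly discriminating monopolist sells every unit with P(Q) ≥ MC(Q), so output equals the competitive quantity Q = 43. Each buyer pays their reservation price, so CS = 0 and the firm captures all surplus.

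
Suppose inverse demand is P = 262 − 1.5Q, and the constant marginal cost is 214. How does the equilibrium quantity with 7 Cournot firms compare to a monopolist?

Cournot: Q = 28; Monopoly: Q = 16

In a 7-firm Cournot equilibrium, symmetry and the first-order condition give q = (262 − 214)/(12) = 4. So Q = 28 and P = 220.
Monopoly sets MR = MC: 262 − 3Q = 214 ⇒ Q = 16, P = 262 − 1.5·16 = 238.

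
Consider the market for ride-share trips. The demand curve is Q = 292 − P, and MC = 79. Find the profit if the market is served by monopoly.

Inverting demand: P = 292 − Q.
Monopoly sets MR = MC: 292 − 2Q = 79 ⇒ Q = 106.5, P = 292 − 106.5 = 185.5.
Profit = (185.5 − 79)·106.5 = 11342.25.

Profit = 11342.25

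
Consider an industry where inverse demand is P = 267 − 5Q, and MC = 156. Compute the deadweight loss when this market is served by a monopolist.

DWL = 308.025

Perfect competition: P = MC = 156, so 267 − 5Q = 156 and Q = 22.2.
A monopolist chooses Q where MR = MC. MR = 267 − 10Q; setting this equal to 156 gives Q = 11.1 and P = 211.5.
DWL is the triangle between Q = 11.1 and Q = 22.2: ½·(22.2 − 11.1)·(211.5 − 156) = 308.025.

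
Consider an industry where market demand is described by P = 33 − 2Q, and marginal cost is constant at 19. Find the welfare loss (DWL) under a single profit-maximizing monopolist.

DWL = 12.25

Under competition P = MC = 19, so Q = (33 − 19)/2 = 7.
The monopolist equates marginal revenue to marginal cost: 33 − 4Q = 19, so Q = 3.5. From demand, P = 26.
DWL is the triangle between Q = 3.5 and Q = 7: ½·(7 − 3.5)·(26 − 19) = 12.25.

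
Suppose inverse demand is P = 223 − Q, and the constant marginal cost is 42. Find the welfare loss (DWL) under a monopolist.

DWL = 4095.125

Perfect competition: P = MC = 42, so 223 − Q = 42 and Q = 181.
A monopolist chooses Q where MR = MC. MR = 223 − 2Q; setting this equal to 42 gives Q = 90.5 and P = 132.5.
DWL is the triangle between Q = 90.5 and Q = 181: ½·(181 − 90.5)·(132.5 − 42) = 4095.125.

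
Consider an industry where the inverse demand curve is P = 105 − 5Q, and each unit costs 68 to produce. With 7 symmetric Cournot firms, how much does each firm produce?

With 7 symmetric Cournot firms, each firm's FOC gives 105 − 40q = 68, so q = 0.925, Q = 7·0.925 = 6.475, and P = 72.625.

q_i = 0.925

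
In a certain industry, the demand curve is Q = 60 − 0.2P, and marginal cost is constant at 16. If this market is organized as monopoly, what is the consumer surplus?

CS = 2016.4

Inverting demand: P = 300 − 5Q.
Monopoly sets MR = MC: 300 − 10Q = 16 ⇒ Q = 28.4, P = 300 − 5·28.4 = 158.
CS = ½·(300 − 158)·28.4 = 2016.4.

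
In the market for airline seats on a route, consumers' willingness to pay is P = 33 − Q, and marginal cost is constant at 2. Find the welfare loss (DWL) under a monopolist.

Under competition P = MC = 2, so Q = (33 − 2)/1 = 31.
The monopolist equates marginal revenue to marginal cost: 33 − 2Q = 2, so Q = 15.5. From demand, P = 17.5.
DWL is the triangle between Q = 15.5 and Q = 31: ½·(31 − 15.5)·(17.5 − 2) = 120.125.

DWL = 120.125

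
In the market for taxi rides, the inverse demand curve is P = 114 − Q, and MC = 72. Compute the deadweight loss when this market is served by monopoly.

Under competition P = MC = 72, so Q = (114 − 72)/1 = 42.
Monopoly sets MR = MC: 114 − 2Q = 72 ⇒ Q = 21, P = 114 − 21 = 93.
DWL is the triangle between Q = 21 and Q = 42: ½·(42 − 21)·(93 − 72) = 220.5.

DWL = 220.5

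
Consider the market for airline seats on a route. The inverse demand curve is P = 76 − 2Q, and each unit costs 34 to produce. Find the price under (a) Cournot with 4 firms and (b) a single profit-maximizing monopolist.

Cournot with 4 identical firms: the symmetric best-response condition is 76 − 10q = 34. Each firm produces q = 4.2, total output Q = 16.8, price P = 42.4.
Monopoly sets MR = MC: 76 − 4Q = 34 ⇒ Q = 10.5, P = 76 − 2·10.5 = 55.

Cournot: P = 42.4; Monopoly: P = 55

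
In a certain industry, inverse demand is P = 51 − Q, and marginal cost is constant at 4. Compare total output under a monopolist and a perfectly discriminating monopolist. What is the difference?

Q rises by 23.5

The monopolist equates marginal revenue to marginal cost: 51 − 2Q = 4, so Q = 23.5. From demand, P = 27.5.
With perfect price discrimination, output is the efficient level Q = 47 (where demand meets MC), but every buyer pays their willingness to pay: CS = 0 and PS = total surplus.
Change in total output: 47 − 23.5 = 23.5.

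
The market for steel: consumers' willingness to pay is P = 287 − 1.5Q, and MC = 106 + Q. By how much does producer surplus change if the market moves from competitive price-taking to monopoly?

Producer surplus rises by 1474.245

Competitive equilibrium sets price equal to marginal cost: 287 − 1.5Q = 106 + Q, so Q = 72.4 and P = 178.4.
PS = P·Q − VC(Q) = 178.4·72.4 − (106·72.4 + ½·1·72.4²) = 2620.88.
A monopolist chooses Q where MR = MC. MR = 287 − 3Q; setting this equal to 106 + Q gives Q = 45.25 and P = 219.125.
PS = P·Q − VC(Q) = 219.125·45.25 − (106·45.25 + ½·1·45.25²) = 4095.125.
Change in producer surplus: 4095.125 − 2620.88 = 1474.245.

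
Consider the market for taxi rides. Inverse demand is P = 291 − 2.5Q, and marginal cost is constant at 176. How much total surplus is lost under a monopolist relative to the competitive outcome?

Under competition P = MC = 176, so Q = (291 − 176)/2.5 = 46.
A monopolist chooses Q where MR = MC. MR = 291 − 5Q; setting this equal to 176 gives Q = 23 and P = 233.5.
DWL is the triangle between Q = 23 and Q = 46: ½·(46 − 23)·(233.5 − 176) = 661.25.

DWL = 661.25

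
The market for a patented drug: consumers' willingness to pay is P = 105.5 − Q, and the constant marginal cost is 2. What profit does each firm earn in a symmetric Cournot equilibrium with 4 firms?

Cournot with 4 identical firms: the symmetric best-response condition is 105.5 − 5q = 2. Each firm produces q = 20.7, total output Q = 82.8, price P = 22.7.
Each firm's profit = (22.7 − 2)·20.7 = 428.49.

π_i = 428.49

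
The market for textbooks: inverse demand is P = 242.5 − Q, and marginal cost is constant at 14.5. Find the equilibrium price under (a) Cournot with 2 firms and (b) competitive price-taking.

Cournot: P = 90.5; Competition: P = 14.5

Cournot with 2 identical firms: the symmetric best-response condition is 242.5 − 3q = 14.5. Each firm produces q = 76, total output Q = 152, price P = 90.5.
Under competition P = MC = 14.5, so Q = (242.5 − 14.5)/1 = 228.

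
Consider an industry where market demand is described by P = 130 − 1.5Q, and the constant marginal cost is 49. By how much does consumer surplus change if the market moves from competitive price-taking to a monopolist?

CS falls by 1640.25

Under competition P = MC = 49, so Q = (130 − 49)/1.5 = 54.
CS = ½·(130 − 49)·54 = 2187.
A monopolist chooses Q where MR = MC. MR = 130 − 3Q; setting this equal to 49 gives Q = 27 and P = 89.5.
CS = ½·(130 − 89.5)·27 = 546.75.
Change in consumer surplus: 546.75 − 2187 = −1640.25.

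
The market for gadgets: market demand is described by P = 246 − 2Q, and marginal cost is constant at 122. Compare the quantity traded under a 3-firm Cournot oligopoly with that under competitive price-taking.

With 3 symmetric Cournot firms, each firm's FOC gives 246 − 8q = 122, so q = 15.5, Q = 3·15.5 = 46.5, and P = 153.
Competitive firms price at marginal cost: P = 122, giving Q = 62.

Cournot: Q = 46.5; Competition: Q = 62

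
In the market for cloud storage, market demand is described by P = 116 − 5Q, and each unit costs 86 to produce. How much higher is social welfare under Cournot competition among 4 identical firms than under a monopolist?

Social welfare rises by 18.9

Monopoly sets MR = MC: 116 − 10Q = 86 ⇒ Q = 3, P = 116 − 5·3 = 101.
CS = ½·(116 − 101)·3 = 22.5; PS = (101 − 86)·3 = 45; TS = 67.5.
In a 4-firm Cournot equilibrium, symmetry and the first-order condition give q = (116 − 86)/(25) = 1.2. So Q = 4.8 and P = 92.
CS = ½·(116 − 92)·4.8 = 57.6; PS = (92 − 86)·4.8 = 28.8; TS = 86.4.
Change in social welfare: 86.4 − 67.5 = 18.9.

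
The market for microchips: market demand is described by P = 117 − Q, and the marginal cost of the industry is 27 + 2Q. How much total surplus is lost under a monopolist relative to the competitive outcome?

Under competition P = MC: 117 − Q = 27 + 2Q ⇒ Q = 30, P = 87.
The monopolist equates marginal revenue to marginal cost: 117 − 2Q = 27 + 2Q, so Q = 22.5. From demand, P = 94.5.
CS = ½·(117 − 87)·30 = 450; PS = (87·30 − 27·30 − ½·2·30²) = 900; TS = 1350.
CS = ½·(117 − 94.5)·22.5 = 253.125; PS = (94.5·22.5 − 27·22.5 − ½·2·22.5²) = 1012.5; TS = 1265.625.
DWL = 1350 − 1265.625 = 84.375.

DWL = 84.375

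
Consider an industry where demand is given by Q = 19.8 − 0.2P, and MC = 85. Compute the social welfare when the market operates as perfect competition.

Inverting demand: P = 99 − 5Q.
Under competition P = MC = 85, so Q = (99 − 85)/5 = 2.8.
CS = ½·(99 − 85)·2.8 = 19.6; PS = (85 − 85)·2.8 = 0; TS = 19.6.

TS = 19.6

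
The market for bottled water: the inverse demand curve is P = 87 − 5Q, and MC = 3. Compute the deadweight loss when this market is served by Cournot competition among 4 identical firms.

DWL = 28.224

Competitive firms price at marginal cost: P = 3, giving Q = 16.8.
Cournot with 4 identical firms: the symmetric best-response condition is 87 − 25q = 3. Each firm produces q = 3.36, total output Q = 13.44, price P = 19.8.
DWL is the triangle between Q = 13.44 and Q = 16.8: ½·(16.8 − 13.44)·(19.8 − 3) = 28.224.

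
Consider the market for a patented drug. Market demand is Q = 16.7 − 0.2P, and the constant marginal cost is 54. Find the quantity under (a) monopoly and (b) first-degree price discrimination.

Inverting demand: P = 83.5 − 5Q.
A monopolist chooses Q where MR = MC. MR = 83.5 − 10Q; setting this equal to 54 gives Q = 2.95 and P = 68.75.
A perfectly discriminating monopolist sells every unit with P(Q) ≥ MC(Q), so output equals the competitive quantity Q = 5.9. Each buyer pays their reservation price, so CS = 0 and the firm captures all surplus.

Monopoly: Q = 2.95; Perfect PD: Q = 5.9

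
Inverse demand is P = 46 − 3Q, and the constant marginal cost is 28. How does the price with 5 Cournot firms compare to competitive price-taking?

In a 5-firm Cournot equilibrium, symmetry and the first-order condition give q = (46 − 28)/(18) = 1. So Q = 5 and P = 31.
Competitive firms price at marginal cost: P = 28, giving Q = 6.

Cournot: P = 31; Competition: P = 28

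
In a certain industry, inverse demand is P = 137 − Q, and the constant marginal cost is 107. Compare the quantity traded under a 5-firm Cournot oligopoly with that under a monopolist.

Cournot: Q = 25; Monopoly: Q = 15

With 5 symmetric Cournot firms, each firm's FOC gives 137 − 6q = 107, so q = 5, Q = 5·5 = 25, and P = 112.
The monopolist equates marginal revenue to marginal cost: 137 − 2Q = 107, so Q = 15. From demand, P = 122.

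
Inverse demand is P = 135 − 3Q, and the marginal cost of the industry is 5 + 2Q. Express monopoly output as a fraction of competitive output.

Q_m/Q_c = 0.625

Monopoly sets MR = MC: 135 − 6Q = 5 + 2Q ⇒ Q = 16.25, P = 135 − 3·16.25 = 86.25.
Competitive equilibrium sets price equal to marginal cost: 135 − 3Q = 5 + 2Q, so Q = 26 and P = 57.
Ratio Q_m/Q_c = 16.25/26 = 0.625.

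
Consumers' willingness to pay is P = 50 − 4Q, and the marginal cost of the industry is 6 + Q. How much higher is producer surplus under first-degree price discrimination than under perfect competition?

Under competition P = MC: 50 − 4Q = 6 + Q ⇒ Q = 8.8, P = 14.8.
PS = P·Q − VC(Q) = 14.8·8.8 − (6·8.8 + ½·1·8.8²) = 38.72.
With perfect price discrimination, output is the efficient level Q = 8.8 (where demand meets MC), but every buyer pays their willingness to pay: CS = 0 and PS = total surplus.
PS = ½·(50 − 6)·8.8 = 193.6.
Change in producer surplus: 193.6 − 38.72 = 154.88.

PS rises by 154.88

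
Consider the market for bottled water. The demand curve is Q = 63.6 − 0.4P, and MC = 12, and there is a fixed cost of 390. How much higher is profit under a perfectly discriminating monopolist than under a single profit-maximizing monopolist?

π rises by 2160.9

Inverting demand: P = 159 − 2.5Q.
A monopolist chooses Q where MR = MC. MR = 159 − 5Q; setting this equal to 12 gives Q = 29.4 and P = 85.5.
Profit = (85.5 − 12)·29.4 − 390 = 1770.9.
A perfectly discriminating monopolist sells every unit with P(Q) ≥ MC(Q), so output equals the competitive quantity Q = 58.8. Each buyer pays their reservation price, so CS = 0 and the firm captures all surplus.
PS equals the full surplus area, 4321.8. Profit = 4321.8 − 390 = 3931.8.
Change in profit: 3931.8 − 1770.9 = 2160.9.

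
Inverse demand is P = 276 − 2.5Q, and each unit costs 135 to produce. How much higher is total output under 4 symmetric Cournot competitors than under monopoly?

A monopolist chooses Q where MR = MC. MR = 276 − 5Q; setting this equal to 135 gives Q = 28.2 and P = 205.5.
In a 4-firm Cournot equilibrium, symmetry and the first-order condition give q = (276 − 135)/(12.5) = 11.28. So Q = 45.12 and P = 163.2.
Change in total output: 45.12 − 28.2 = 16.92.

Q rises by 16.92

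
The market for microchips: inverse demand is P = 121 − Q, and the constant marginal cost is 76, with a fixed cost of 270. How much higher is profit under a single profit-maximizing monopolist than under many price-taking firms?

π rises by 506.25

Competitive firms price at marginal cost: P = 76, giving Q = 45.
Profit = (76 − 76)·45 − 270 = −270.
The monopolist equates marginal revenue to marginal cost: 121 − 2Q = 76, so Q = 22.5. From demand, P = 98.5.
Profit = (98.5 − 76)·22.5 − 270 = 236.25.
Change in profit: 236.25 − −270 = 506.25.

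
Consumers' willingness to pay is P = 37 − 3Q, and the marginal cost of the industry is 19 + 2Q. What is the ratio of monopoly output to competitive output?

The monopolist equates marginal revenue to marginal cost: 37 − 6Q = 19 + 2Q, so Q = 2.25. From demand, P = 30.25.
Under competition P = MC: 37 − 3Q = 19 + 2Q ⇒ Q = 3.6, P = 26.2.
Ratio Q_m/Q_c = 2.25/3.6 = 0.625.

Q_m/Q_c = 0.625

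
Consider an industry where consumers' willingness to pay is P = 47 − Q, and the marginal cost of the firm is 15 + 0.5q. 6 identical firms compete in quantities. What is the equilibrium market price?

P = 21.4

In a 6-firm Cournot equilibrium, symmetry and the first-order condition give q = (47 − 15)/(7.5) = 64/15. So Q = 25.6 and P = 21.4.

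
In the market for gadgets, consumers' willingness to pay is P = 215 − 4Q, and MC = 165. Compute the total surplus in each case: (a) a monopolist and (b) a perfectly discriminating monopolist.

A monopolist chooses Q where MR = MC. MR = 215 − 8Q; setting this equal to 165 gives Q = 6.25 and P = 190.
CS = ½·(215 − 190)·6.25 = 78.125; PS = (190 − 165)·6.25 = 156.25; TS = 234.375.
A perfectly discriminating monopolist sells every unit with P(Q) ≥ MC(Q), so output equals the competitive quantity Q = 12.5. Each buyer pays their reservation price, so CS = 0 and the firm captures all surplus.
TS = 312.5 (equal to competitive TS).

Monopoly: TS = 234.375; Perfect PD: TS = 312.5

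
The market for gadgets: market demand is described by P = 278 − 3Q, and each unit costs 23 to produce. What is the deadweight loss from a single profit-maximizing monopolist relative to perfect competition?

DWL = 2709.375

Under competition P = MC = 23, so Q = (278 − 23)/3 = 85.
A monopolist chooses Q where MR = MC. MR = 278 − 6Q; setting this equal to 23 gives Q = 42.5 and P = 150.5.
DWL is the triangle between Q = 42.5 and Q = 85: ½·(85 − 42.5)·(150.5 − 23) = 2709.375.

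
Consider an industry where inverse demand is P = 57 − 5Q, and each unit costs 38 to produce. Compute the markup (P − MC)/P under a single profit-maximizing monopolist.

Monopoly sets MR = MC: 57 − 10Q = 38 ⇒ Q = 1.9, P = 57 − 5·1.9 = 47.5.
Lerner index = (P − MC)/P = (47.5 − 38)/47.5 = 0.2.

Lerner index = 0.2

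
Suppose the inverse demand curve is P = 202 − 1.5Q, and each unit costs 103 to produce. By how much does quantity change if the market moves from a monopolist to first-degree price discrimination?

Monopoly sets MR = MC: 202 − 3Q = 103 ⇒ Q = 33, P = 202 − 1.5·33 = 152.5.
A perfectly discriminating monopolist sells every unit with P(Q) ≥ MC(Q), so output equals the competitive quantity Q = 66. Each buyer pays their reservation price, so CS = 0 and the firm captures all surplus.
Change in quantity: 66 − 33 = 33.

Q rises by 33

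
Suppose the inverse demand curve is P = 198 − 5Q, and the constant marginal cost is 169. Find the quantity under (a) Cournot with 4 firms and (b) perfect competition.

Cournot: Q = 4.64; Competition: Q = 5.8

Cournot with 4 identical firms: the symmetric best-response condition is 198 − 25q = 169. Each firm produces q = 1.16, total output Q = 4.64, price P = 174.8.
Perfect competition: P = MC = 169, so 198 − 5Q = 169 and Q = 5.8.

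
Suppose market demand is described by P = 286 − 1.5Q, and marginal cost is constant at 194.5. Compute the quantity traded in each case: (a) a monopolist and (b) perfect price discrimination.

Monopoly: Q = 30.5; Perfect PD: Q = 61

The monopolist equates marginal revenue to marginal cost: 286 − 3Q = 194.5, so Q = 30.5. From demand, P = 240.25.
Under first-degree price discrimination the firm charges each unit its demand price and produces up to where P = MC, i.e. Q = 61. Consumer surplus is zero; producer surplus equals total surplus.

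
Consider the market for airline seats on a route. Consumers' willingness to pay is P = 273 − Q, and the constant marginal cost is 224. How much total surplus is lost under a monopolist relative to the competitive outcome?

Competitive firms price at marginal cost: P = 224, giving Q = 49.
A monopolist chooses Q where MR = MC. MR = 273 − 2Q; setting this equal to 224 gives Q = 24.5 and P = 248.5.
DWL is the triangle between Q = 24.5 and Q = 49: ½·(49 − 24.5)·(248.5 − 224) = 300.125.

DWL = 300.125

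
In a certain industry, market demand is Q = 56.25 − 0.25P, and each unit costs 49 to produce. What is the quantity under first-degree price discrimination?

Inverting demand: P = 225 − 4Q.
Under first-degree price discrimination the firm charges each unit its demand price and produces up to where P = MC, i.e. Q = 44. Consumer surplus is zero; producer surplus equals total surplus.

Q = 44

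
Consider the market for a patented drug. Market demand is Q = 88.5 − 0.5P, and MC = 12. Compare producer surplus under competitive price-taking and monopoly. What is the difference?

Inverting demand: P = 177 − 2Q.
Perfect competition: P = MC = 12, so 177 − 2Q = 12 and Q = 82.5.
PS = (12 − 12)·82.5 = 0.
A monopolist chooses Q where MR = MC. MR = 177 − 4Q; setting this equal to 12 gives Q = 41.25 and P = 94.5.
PS = (94.5 − 12)·41.25 = 3403.125.
Change in producer surplus: 3403.125 − 0 = 3403.125.

PS rises by 3403.125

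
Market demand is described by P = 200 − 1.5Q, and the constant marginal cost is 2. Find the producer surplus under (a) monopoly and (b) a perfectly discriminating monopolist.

A monopolist chooses Q where MR = MC. MR = 200 − 3Q; setting this equal to 2 gives Q = 66 and P = 101.
PS = (101 − 2)·66 = 6534.
A perfectly discriminating monopolist sells every unit with P(Q) ≥ MC(Q), so output equals the competitive quantity Q = 132. Each buyer pays their reservation price, so CS = 0 and the firm captures all surplus.
PS = ½·(200 − 2)·132 = 13068.

Monopoly: PS = 6534; Perfect PD: PS = 13068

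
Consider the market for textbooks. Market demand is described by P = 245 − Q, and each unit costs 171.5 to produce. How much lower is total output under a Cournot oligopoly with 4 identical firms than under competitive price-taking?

Q falls by 14.7

Under competition P = MC = 171.5, so Q = (245 − 171.5)/1 = 73.5.
In a 4-firm Cournot equilibrium, symmetry and the first-order condition give q = (245 − 171.5)/(5) = 14.7. So Q = 58.8 and P = 186.2.
Change in total output: 58.8 − 73.5 = −14.7.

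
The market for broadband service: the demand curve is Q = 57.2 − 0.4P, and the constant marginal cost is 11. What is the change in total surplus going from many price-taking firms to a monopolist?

Inverting demand: P = 143 − 2.5Q.
Competitive firms price at marginal cost: P = 11, giving Q = 52.8.
CS = ½·(143 − 11)·52.8 = 3484.8; PS = (11 − 11)·52.8 = 0; TS = 3484.8.
A monopolist chooses Q where MR = MC. MR = 143 − 5Q; setting this equal to 11 gives Q = 26.4 and P = 77.
CS = ½·(143 − 77)·26.4 = 871.2; PS = (77 − 11)·26.4 = 1742.4; TS = 2613.6.
Change in total surplus: 2613.6 − 3484.8 = −871.2.

Total surplus falls by 871.2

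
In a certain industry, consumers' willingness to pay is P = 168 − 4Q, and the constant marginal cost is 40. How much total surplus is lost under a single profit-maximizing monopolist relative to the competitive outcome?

DWL = 512

Competitive firms price at marginal cost: P = 40, giving Q = 32.
A monopolist chooses Q where MR = MC. MR = 168 − 8Q; setting this equal to 40 gives Q = 16 and P = 104.
DWL is the triangle between Q = 16 and Q = 32: ½·(32 − 16)·(104 − 40) = 512.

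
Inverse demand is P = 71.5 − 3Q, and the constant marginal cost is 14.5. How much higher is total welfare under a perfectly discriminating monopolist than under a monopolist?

Total welfare rises by 135.375

Monopoly sets MR = MC: 71.5 − 6Q = 14.5 ⇒ Q = 9.5, P = 71.5 − 3·9.5 = 43.
CS = ½·(71.5 − 43)·9.5 = 135.375; PS = (43 − 14.5)·9.5 = 270.75; TS = 406.125.
A perfectly discriminating monopolist sells every unit with P(Q) ≥ MC(Q), so output equals the competitive quantity Q = 19. Each buyer pays their reservation price, so CS = 0 and the firm captures all surplus.
TS = 541.5 (equal to competitive TS).
Change in total welfare: 541.5 − 406.125 = 135.375.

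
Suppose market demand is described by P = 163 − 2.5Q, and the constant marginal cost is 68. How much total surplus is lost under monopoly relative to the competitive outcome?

Perfect competition: P = MC = 68, so 163 − 2.5Q = 68 and Q = 38.
A monopolist chooses Q where MR = MC. MR = 163 − 5Q; setting this equal to 68 gives Q = 19 and P = 115.5.
DWL is the triangle between Q = 19 and Q = 38: ½·(38 − 19)·(115.5 − 68) = 451.25.

DWL = 451.25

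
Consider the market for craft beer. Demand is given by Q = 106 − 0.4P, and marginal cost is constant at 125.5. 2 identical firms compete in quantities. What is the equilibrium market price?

Inverting demand: P = 265 − 2.5Q.
With 2 symmetric Cournot firms, each firm's FOC gives 265 − 7.5q = 125.5, so q = 18.6, Q = 2·18.6 = 37.2, and P = 172.

P = 172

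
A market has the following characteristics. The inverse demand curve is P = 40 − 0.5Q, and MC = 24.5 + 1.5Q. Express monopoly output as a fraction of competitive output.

A monopolist chooses Q where MR = MC. MR = 40 − Q; setting this equal to 24.5 + 1.5Q gives Q = 6.2 and P = 36.9.
Competitive equilibrium sets price equal to marginal cost: 40 − 0.5Q = 24.5 + 1.5Q, so Q = 7.75 and P = 36.125.
Ratio Q_m/Q_c = 6.2/7.75 = 0.8.

Q_m/Q_c = 0.8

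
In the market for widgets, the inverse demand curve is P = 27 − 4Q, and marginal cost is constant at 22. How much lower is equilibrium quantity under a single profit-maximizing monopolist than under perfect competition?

Under competition P = MC = 22, so Q = (27 − 22)/4 = 1.25.
A monopolist chooses Q where MR = MC. MR = 27 − 8Q; setting this equal to 22 gives Q = 0.625 and P = 24.5.
Change in equilibrium quantity: 0.625 − 1.25 = −0.625.

Equilibrium quantity falls by 0.625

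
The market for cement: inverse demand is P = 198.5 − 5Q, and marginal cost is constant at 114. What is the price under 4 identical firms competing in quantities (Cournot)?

P = 130.9

In a 4-firm Cournot equilibrium, symmetry and the first-order condition give q = (198.5 − 114)/(25) = 3.38. So Q = 13.52 and P = 130.9.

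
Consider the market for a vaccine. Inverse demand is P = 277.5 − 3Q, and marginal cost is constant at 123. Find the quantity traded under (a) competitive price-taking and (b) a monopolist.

Competitive firms price at marginal cost: P = 123, giving Q = 51.5.
A monopolist chooses Q where MR = MC. MR = 277.5 − 6Q; setting this equal to 123 gives Q = 25.75 and P = 200.25.

Competition: Q = 51.5; Monopoly: Q = 25.75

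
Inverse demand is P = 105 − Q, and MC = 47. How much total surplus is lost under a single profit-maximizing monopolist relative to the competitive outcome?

DWL = 420.5

Under competition P = MC = 47, so Q = (105 − 47)/1 = 58.
A monopolist chooses Q where MR = MC. MR = 105 − 2Q; setting this equal to 47 gives Q = 29 and P = 76.
DWL is the triangle between Q = 29 and Q = 58: ½·(58 − 29)·(76 − 47) = 420.5.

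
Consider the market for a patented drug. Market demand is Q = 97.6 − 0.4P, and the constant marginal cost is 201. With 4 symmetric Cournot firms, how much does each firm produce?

Inverting demand: P = 244 − 2.5Q.
In a 4-firm Cournot equilibrium, symmetry and the first-order condition give q = (244 − 201)/(12.5) = 3.44. So Q = 13.76 and P = 209.6.

q_i = 3.44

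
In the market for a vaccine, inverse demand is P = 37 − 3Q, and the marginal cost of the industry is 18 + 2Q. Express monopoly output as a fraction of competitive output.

Q_m/Q_c = 0.625

Monopoly sets MR = MC: 37 − 6Q = 18 + 2Q ⇒ Q = 2.375, P = 37 − 3·2.375 = 29.875.
Competitive equilibrium sets price equal to marginal cost: 37 − 3Q = 18 + 2Q, so Q = 3.8 and P = 25.6.
Ratio Q_m/Q_c = 2.375/3.8 = 0.625.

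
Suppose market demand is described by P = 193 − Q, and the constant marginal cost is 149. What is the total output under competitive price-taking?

Q = 44

Under competition P = MC = 149, so Q = (193 − 149)/1 = 44.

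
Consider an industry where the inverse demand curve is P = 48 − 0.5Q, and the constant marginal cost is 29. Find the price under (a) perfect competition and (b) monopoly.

Competition: P = 29; Monopoly: P = 38.5

Competitive firms price at marginal cost: P = 29, giving Q = 38.
Monopoly sets MR = MC: 48 − Q = 29 ⇒ Q = 19, P = 48 − 0.5·19 = 38.5.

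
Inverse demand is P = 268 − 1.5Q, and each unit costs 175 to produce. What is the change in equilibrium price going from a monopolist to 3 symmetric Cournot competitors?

A monopolist chooses Q where MR = MC. MR = 268 − 3Q; setting this equal to 175 gives Q = 31 and P = 221.5.
Cournot with 3 identical firms: the symmetric best-response condition is 268 − 6q = 175. Each firm produces q = 15.5, total output Q = 46.5, price P = 198.25.
Change in equilibrium price: 198.25 − 221.5 = −23.25.

Equilibrium price falls by 23.25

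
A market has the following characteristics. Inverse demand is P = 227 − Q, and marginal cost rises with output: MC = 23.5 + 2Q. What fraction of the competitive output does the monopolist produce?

A monopolist chooses Q where MR = MC. MR = 227 − 2Q; setting this equal to 23.5 + 2Q gives Q = 50.875 and P = 176.125.
Under competition P = MC: 227 − Q = 23.5 + 2Q ⇒ Q = 407/6, P = 955/6.
Ratio Q_m/Q_c = 50.875/(407/6) = 0.75.

Q_m/Q_c = 0.75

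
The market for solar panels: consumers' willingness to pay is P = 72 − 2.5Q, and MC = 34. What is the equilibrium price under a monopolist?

A monopolist chooses Q where MR = MC. MR = 72 − 5Q; setting this equal to 34 gives Q = 7.6 and P = 53.

P = 53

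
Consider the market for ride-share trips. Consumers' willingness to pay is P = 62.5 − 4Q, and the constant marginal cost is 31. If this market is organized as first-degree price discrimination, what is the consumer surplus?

CS = 0

Under first-degree price discrimination the firm charges each unit its demand price and produces up to where P = MC, i.e. Q = 7.875. Consumer surplus is zero; producer surplus equals total surplus.
CS = 0.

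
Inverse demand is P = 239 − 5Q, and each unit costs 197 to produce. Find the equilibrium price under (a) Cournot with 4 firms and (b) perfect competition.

With 4 symmetric Cournot firms, each firm's FOC gives 239 − 25q = 197, so q = 1.68, Q = 4·1.68 = 6.72, and P = 205.4.
Perfect competition: P = MC = 197, so 239 − 5Q = 197 and Q = 8.4.

Cournot: P = 205.4; Competition: P = 197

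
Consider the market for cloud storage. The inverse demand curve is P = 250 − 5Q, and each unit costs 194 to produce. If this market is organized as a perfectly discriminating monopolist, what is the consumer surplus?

With perfect price discrimination, output is the efficient level Q = 11.2 (where demand meets MC), but every buyer pays their willingness to pay: CS = 0 and PS = total surplus.
CS = 0.

CS = 0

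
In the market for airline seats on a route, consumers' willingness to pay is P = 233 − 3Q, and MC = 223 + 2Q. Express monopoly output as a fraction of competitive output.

The monopolist equates marginal revenue to marginal cost: 233 − 6Q = 223 + 2Q, so Q = 1.25. From demand, P = 229.25.
Competitive equilibrium sets price equal to marginal cost: 233 − 3Q = 223 + 2Q, so Q = 2 and P = 227.
Ratio Q_m/Q_c = 1.25/2 = 0.625.

Q_m/Q_c = 0.625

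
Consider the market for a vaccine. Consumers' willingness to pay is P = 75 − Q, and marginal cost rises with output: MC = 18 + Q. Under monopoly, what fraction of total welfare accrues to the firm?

PS/TS = 0.75

The monopolist equates marginal revenue to marginal cost: 75 − 2Q = 18 + Q, so Q = 19. From demand, P = 56.
CS = ½·(75 − 56)·19 = 180.5.
PS = P·Q − VC(Q) = 56·19 − (18·19 + ½·1·19²) = 541.5.
Share captured = PS/TS = 541.5/722 = 0.75.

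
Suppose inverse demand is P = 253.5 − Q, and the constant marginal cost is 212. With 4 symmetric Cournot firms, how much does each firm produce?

q_i = 8.3

Cournot with 4 identical firms: the symmetric best-response condition is 253.5 − 5q = 212. Each firm produces q = 8.3, total output Q = 33.2, price P = 220.3.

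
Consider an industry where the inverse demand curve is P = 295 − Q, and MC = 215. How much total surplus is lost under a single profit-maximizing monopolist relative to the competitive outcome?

Under competition P = MC = 215, so Q = (295 − 215)/1 = 80.
A monopolist chooses Q where MR = MC. MR = 295 − 2Q; setting this equal to 215 gives Q = 40 and P = 255.
DWL is the triangle between Q = 40 and Q = 80: ½·(80 − 40)·(255 − 215) = 800.

DWL = 800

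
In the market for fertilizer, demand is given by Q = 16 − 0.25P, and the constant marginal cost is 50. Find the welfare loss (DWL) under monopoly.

DWL = 6.125

Inverting demand: P = 64 − 4Q.
Under competition P = MC = 50, so Q = (64 − 50)/4 = 3.5.
The monopolist equates marginal revenue to marginal cost: 64 − 8Q = 50, so Q = 1.75. From demand, P = 57.
DWL is the triangle between Q = 1.75 and Q = 3.5: ½·(3.5 − 1.75)·(57 − 50) = 6.125.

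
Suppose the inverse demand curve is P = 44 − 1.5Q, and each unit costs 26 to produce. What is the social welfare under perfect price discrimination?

With perfect price discrimination, output is the efficient level Q = 12 (where demand meets MC), but every buyer pays their willingness to pay: CS = 0 and PS = total surplus.
TS = 108 (equal to competitive TS).

TS = 108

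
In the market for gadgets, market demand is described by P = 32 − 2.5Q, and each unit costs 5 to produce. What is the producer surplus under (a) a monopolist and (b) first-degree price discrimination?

Monopoly: PS = 72.9; Perfect PD: PS = 145.8

The monopolist equates marginal revenue to marginal cost: 32 − 5Q = 5, so Q = 5.4. From demand, P = 18.5.
PS = (18.5 − 5)·5.4 = 72.9.
With perfect price discrimination, output is the efficient level Q = 10.8 (where demand meets MC), but every buyer pays their willingness to pay: CS = 0 and PS = total surplus.
PS = ½·(32 − 5)·10.8 = 145.8.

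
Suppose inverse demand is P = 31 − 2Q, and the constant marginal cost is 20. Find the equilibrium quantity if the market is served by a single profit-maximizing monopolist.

A monopolist chooses Q where MR = MC. MR = 31 − 4Q; setting this equal to 20 gives Q = 2.75 and P = 25.5.

Q = 2.75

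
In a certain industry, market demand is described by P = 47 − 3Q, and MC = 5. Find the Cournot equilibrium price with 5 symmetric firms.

In a 5-firm Cournot equilibrium, symmetry and the first-order condition give q = (47 − 5)/(18) = 7/3. So Q = 35/3 and P = 12.

P = 12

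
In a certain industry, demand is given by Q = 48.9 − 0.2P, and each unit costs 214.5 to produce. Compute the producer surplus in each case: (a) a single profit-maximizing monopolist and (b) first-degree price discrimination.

Monopoly: PS = 45; Perfect PD: PS = 90

Inverting demand: P = 244.5 − 5Q.
A monopolist chooses Q where MR = MC. MR = 244.5 − 10Q; setting this equal to 214.5 gives Q = 3 and P = 229.5.
PS = (229.5 − 214.5)·3 = 45.
Under first-degree price discrimination the firm charges each unit its demand price and produces up to where P = MC, i.e. Q = 6. Consumer surplus is zero; producer surplus equals total surplus.
PS = ½·(244.5 − 214.5)·6 = 90.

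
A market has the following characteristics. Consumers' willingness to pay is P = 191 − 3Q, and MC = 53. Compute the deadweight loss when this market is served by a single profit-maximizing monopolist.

Competitive firms price at marginal cost: P = 53, giving Q = 46.
The monopolist equates marginal revenue to marginal cost: 191 − 6Q = 53, so Q = 23. From demand, P = 122.
DWL is the triangle between Q = 23 and Q = 46: ½·(46 − 23)·(122 − 53) = 793.5.

DWL = 793.5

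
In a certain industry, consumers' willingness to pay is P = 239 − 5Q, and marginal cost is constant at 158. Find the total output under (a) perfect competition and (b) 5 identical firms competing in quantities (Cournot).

Competition: Q = 16.2; Cournot: Q = 13.5

Under competition P = MC = 158, so Q = (239 − 158)/5 = 16.2.
Cournot with 5 identical firms: the symmetric best-response condition is 239 − 30q = 158. Each firm produces q = 2.7, total output Q = 13.5, price P = 171.5.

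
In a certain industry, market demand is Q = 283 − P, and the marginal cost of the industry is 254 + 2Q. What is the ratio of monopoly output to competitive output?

Q_m/Q_c = 0.75

Inverting demand: P = 283 − Q.
Monopoly sets MR = MC: 283 − 2Q = 254 + 2Q ⇒ Q = 7.25, P = 283 − 7.25 = 275.75.
Competitive equilibrium sets price equal to marginal cost: 283 − Q = 254 + 2Q, so Q = 29/3 and P = 820/3.
Ratio Q_m/Q_c = 7.25/(29/3) = 0.75.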